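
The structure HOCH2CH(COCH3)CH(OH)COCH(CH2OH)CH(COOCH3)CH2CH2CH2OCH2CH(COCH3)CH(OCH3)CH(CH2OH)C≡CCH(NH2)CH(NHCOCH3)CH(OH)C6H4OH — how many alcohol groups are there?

5

HO– on an sp³ carbon → alcohol.
pendant –COCH3: carbonyl C bonded to two carbons → ketone.
–OH on an sp³ carbon → alcohol (secondary).
–C(=O)– with carbon on both sides → ketone.
pendant –CH2OH on an sp³ backbone C → alcohol.
pendant –COOCH3: carbonyl C bonded to C and –OCH3 → ester.
C–O–C with sp³ carbons on both sides and no adjacent C=O → ether.
pendant –COCH3: carbonyl C bonded to two carbons → ketone.
pendant –OCH3: C–O–C with sp³ C, no adjacent C=O → ether.
pendant –CH2OH on an sp³ backbone C → alcohol.
C≡C triple bond → alkyne.
–NH2 on an sp³ carbon with no adjacent C=O → amine.
pendant –NHC(=O)CH3: N bonded to a carbonyl → amide (not amine).
–OH on an sp³ carbon → alcohol (secondary).
–OH attached directly to an aromatic ring → phenol (not alcohol); the ring itself is an arene.
Alcohol appears at: HOCH2, CH(OH), CH(CH2OH), CH(CH2OH), CH(OH) → 5.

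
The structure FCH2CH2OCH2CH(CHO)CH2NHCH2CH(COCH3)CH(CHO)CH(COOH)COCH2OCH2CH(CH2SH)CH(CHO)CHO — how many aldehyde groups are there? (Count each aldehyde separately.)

Working along the chain:
  FCH2: halogen on an sp³ carbon → alkyl halide.
  CH2OCH2: C–O–C with sp³ carbons on both sides and no adjacent C=O → ether.
  CH(CHO): pendant –CHO: carbonyl C bonded to C and H → aldehyde.
  CH2NHCH2: C–N–C with sp³ carbons and no adjacent C=O → amine (secondary).
  CH(COCH3): pendant –COCH3: carbonyl C bonded to two carbons → ketone.
  CH(CHO): pendant –CHO: carbonyl C bonded to C and H → aldehyde.
  CH(COOH): pendant –COOH: carbonyl C bonded to C and –OH → carboxylic acid.
  CO: –C(=O)– with carbon on both sides → ketone.
  CH2OCH2: C–O–C with sp³ carbons on both sides and no adjacent C=O → ether.
  CH(CH2SH): pendant –CH2SH → thiol.
  CH(CHO): pendant –CHO: carbonyl C bonded to C and H → aldehyde.
  CHO: terminal –CHO: carbonyl C bonded to H and C → aldehyde.
Aldehyde appears at: CH(CHO), CH(CHO), CH(CHO), CHO → 4.

4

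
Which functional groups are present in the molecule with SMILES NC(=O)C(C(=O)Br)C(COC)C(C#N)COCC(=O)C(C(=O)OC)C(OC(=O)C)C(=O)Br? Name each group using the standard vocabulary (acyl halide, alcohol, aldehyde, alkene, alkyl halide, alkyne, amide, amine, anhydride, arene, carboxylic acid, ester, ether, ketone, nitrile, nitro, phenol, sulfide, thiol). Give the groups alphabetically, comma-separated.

acyl halide, amide, ester, ether, ketone, nitrile

Taking each segment in turn:
  H2NCO: –C(=O)NH2: carbonyl C bonded to C and to N → amide (the N is not a separate amine).
  CH(COBr): pendant –C(=O)X: carbonyl C bonded to C and halogen → acyl halide.
  CH(CH2OCH3): pendant –CH2OCH3: C–O–C linkage → ether.
  CH(CN): pendant –C≡N: nitrile.
  CH2OCH2: C–O–C with sp³ carbons on both sides and no adjacent C=O → ether.
  CO: –C(=O)– with carbon on both sides → ketone.
  CH(COOCH3): pendant –COOCH3: carbonyl C bonded to C and –OCH3 → ester.
  CH(OCOCH3): pendant –OC(=O)CH3: an acyloxy group → ester.
  COBr: –C(=O)Br: carbonyl C bonded to C and to a halogen → acyl halide (not alkyl halide).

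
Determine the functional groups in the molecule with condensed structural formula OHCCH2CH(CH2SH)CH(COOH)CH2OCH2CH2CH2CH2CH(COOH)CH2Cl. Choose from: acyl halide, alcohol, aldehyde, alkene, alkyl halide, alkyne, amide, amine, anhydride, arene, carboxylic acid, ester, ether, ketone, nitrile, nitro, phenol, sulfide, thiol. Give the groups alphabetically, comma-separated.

Taking each segment in turn:
  OHC: terminal –CHO: carbonyl C bonded to H and C → aldehyde.
  CH(CH2SH): pendant –CH2SH → thiol.
  CH(COOH): pendant –COOH: carbonyl C bonded to C and –OH → carboxylic acid.
  CH2OCH2: C–O–C with sp³ carbons on both sides and no adjacent C=O → ether.
  CH(COOH): pendant –COOH: carbonyl C bonded to C and –OH → carboxylic acid.
  CH2Cl: halogen on an sp³ carbon → alkyl halide.

aldehyde, alkyl halide, carboxylic acid, ether, thiol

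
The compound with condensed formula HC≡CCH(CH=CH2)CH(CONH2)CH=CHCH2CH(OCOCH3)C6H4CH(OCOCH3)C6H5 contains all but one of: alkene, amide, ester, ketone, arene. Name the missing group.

ketone

alkene: present (CH(CH=CH2) — pendant –CH=CH2: C=C double bond → alkene).
arene: present (C6H4 — para-disubstituted benzene ring → arene).
amide: present (CH(CONH2) — pendant –CONH2: carbonyl C bonded to C and N → amide).
ester: present (CH(OCOCH3) — pendant –OC(=O)CH3: an acyloxy group → ester).
ketone: absent. In CH(OCOCH3), the C=O is bonded to an –O–C group, which defines an ester, not a ketone. In CH(CONH2), the C=O is bonded to nitrogen, which defines an amide, not a ketone.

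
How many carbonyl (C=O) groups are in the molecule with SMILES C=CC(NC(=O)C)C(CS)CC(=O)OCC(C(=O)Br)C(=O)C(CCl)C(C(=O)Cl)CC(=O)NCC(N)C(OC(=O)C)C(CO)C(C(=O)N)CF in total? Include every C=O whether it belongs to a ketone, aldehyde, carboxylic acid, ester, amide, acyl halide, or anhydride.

CH(NHCOCH3): amide, 1 C=O (running total 1).
CH2COOCH2: ester, 1 C=O (running total 2).
CH(COBr): acyl halide, 1 C=O (running total 3).
CO: ketone, 1 C=O (running total 4).
CH(COCl): acyl halide, 1 C=O (running total 5).
CH2CONHCH2: amide, 1 C=O (running total 6).
CH(OCOCH3): ester, 1 C=O (running total 7).
CH(CONH2): amide, 1 C=O (running total 8).

8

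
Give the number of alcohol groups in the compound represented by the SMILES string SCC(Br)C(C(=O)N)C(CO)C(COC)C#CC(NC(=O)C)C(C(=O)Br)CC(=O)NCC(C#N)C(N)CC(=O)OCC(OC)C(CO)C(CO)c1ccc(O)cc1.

–SH on an sp³ carbon → thiol.
halogen on an sp³ carbon → alkyl halide.
pendant –CONH2: carbonyl C bonded to C and N → amide.
pendant –CH2OH on an sp³ backbone C → alcohol.
pendant –CH2OCH3: C–O–C linkage → ether.
C≡C triple bond → alkyne.
pendant –NHC(=O)CH3: N bonded to a carbonyl → amide (not amine).
pendant –C(=O)X: carbonyl C bonded to C and halogen → acyl halide.
–C(=O)–N– linkage → amide (the N is not an amine).
pendant –C≡N: nitrile.
–NH2 on an sp³ carbon with no adjacent C=O → amine.
–C(=O)–O–C with C on the carbonyl side → ester.
pendant –OCH3: C–O–C with sp³ C, no adjacent C=O → ether.
pendant –CH2OH on an sp³ backbone C → alcohol.
pendant –CH2OH on an sp³ backbone C → alcohol.
–OH attached directly to an aromatic ring → phenol (not alcohol); the ring itself is an arene.
Alcohol appears at: CH(CH2OH), CH(CH2OH), CH(CH2OH) → 3.

3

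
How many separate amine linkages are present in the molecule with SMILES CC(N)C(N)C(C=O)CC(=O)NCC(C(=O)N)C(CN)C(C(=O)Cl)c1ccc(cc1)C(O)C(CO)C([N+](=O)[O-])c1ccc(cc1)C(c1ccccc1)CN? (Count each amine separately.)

–NH2 on an sp³ carbon with no adjacent C=O → amine.
–NH2 on an sp³ carbon with no adjacent C=O → amine.
pendant –CHO: carbonyl C bonded to C and H → aldehyde.
–C(=O)–N– linkage → amide (the N is not an amine).
pendant –CONH2: carbonyl C bonded to C and N → amide.
pendant –CH2NH2: N on sp³ C, no adjacent C=O → amine.
pendant –C(=O)X: carbonyl C bonded to C and halogen → acyl halide.
para-disubstituted benzene ring → arene.
–OH on an sp³ carbon → alcohol (secondary).
pendant –CH2OH on an sp³ backbone C → alcohol.
–NO2 on an sp³ carbon → nitro (the N=O is not a carbonyl).
para-disubstituted benzene ring → arene.
pendant –C6H5: benzene ring → arene.
–NH2 on an sp³ carbon with no adjacent C=O → amine.
Amine appears at: CH(NH2), CH(NH2), CH(CH2NH2), CH2NH2 → 4.

4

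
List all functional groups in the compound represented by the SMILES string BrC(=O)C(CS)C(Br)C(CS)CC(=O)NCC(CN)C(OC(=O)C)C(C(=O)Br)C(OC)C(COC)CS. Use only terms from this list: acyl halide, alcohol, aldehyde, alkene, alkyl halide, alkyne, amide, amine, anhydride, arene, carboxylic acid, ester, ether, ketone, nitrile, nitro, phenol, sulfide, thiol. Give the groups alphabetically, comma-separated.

–C(=O)Br: carbonyl C bonded to C and to a halogen → acyl halide (not alkyl halide).
pendant –CH2SH → thiol.
halogen on an sp³ carbon → alkyl halide.
pendant –CH2SH → thiol.
–C(=O)–N– linkage → amide (the N is not an amine).
pendant –CH2NH2: N on sp³ C, no adjacent C=O → amine.
pendant –OC(=O)CH3: an acyloxy group → ester.
pendant –C(=O)X: carbonyl C bonded to C and halogen → acyl halide.
pendant –OCH3: C–O–C with sp³ C, no adjacent C=O → ether.
pendant –CH2OCH3: C–O–C linkage → ether.
–SH on an sp³ carbon → thiol.

acyl halide, alkyl halide, amide, amine, ester, ether, thiol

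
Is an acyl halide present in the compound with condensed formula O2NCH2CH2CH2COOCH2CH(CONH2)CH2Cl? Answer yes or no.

no

Taking each segment in turn:
  O2NCH2: –NO2 on carbon → nitro group.
  CH2COOCH2: –C(=O)–O–C with C on the carbonyl side → ester.
  CH(CONH2): pendant –CONH2: carbonyl C bonded to C and N → amide.
  CH2Cl: halogen on an sp³ carbon → alkyl halide.
The groups actually present are: alkyl halide, amide, ester, nitro.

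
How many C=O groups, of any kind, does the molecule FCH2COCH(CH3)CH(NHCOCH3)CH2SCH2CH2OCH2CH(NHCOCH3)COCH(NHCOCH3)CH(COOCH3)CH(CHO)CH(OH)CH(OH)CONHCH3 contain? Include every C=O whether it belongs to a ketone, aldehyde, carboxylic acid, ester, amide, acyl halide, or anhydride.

CO: ketone, 1 C=O (running total 1).
CH(NHCOCH3): amide, 1 C=O (running total 2).
CH(NHCOCH3): amide, 1 C=O (running total 3).
CO: ketone, 1 C=O (running total 4).
CH(NHCOCH3): amide, 1 C=O (running total 5).
CH(COOCH3): ester, 1 C=O (running total 6).
CH(CHO): aldehyde, 1 C=O (running total 7).
CONHCH3: amide, 1 C=O (running total 8).

8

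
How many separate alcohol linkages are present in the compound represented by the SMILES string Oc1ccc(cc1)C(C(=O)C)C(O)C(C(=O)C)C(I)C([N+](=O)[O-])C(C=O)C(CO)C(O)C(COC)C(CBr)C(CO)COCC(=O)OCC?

–OH attached directly to an aromatic ring → phenol (not alcohol); the ring itself is an arene.
pendant –COCH3: carbonyl C bonded to two carbons → ketone.
–OH on an sp³ carbon → alcohol (secondary).
pendant –COCH3: carbonyl C bonded to two carbons → ketone.
halogen on an sp³ carbon → alkyl halide.
–NO2 on an sp³ carbon → nitro (the N=O is not a carbonyl).
pendant –CHO: carbonyl C bonded to C and H → aldehyde.
pendant –CH2OH on an sp³ backbone C → alcohol.
–OH on an sp³ carbon → alcohol (secondary).
pendant –CH2OCH3: C–O–C linkage → ether.
pendant –CH2X: halogen on sp³ carbon → alkyl halide.
pendant –CH2OH on an sp³ backbone C → alcohol.
C–O–C with sp³ carbons on both sides and no adjacent C=O → ether.
–C(=O)OCH2CH3: carbonyl C bonded to C and to –OEt → ester.
Alcohol appears at: CH(OH), CH(CH2OH), CH(OH), CH(CH2OH) → 4.

4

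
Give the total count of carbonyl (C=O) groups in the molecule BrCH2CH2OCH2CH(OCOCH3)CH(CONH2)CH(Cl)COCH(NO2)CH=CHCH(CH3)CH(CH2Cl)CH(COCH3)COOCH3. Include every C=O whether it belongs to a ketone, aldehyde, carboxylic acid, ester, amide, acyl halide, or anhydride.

5

CH(OCOCH3): ester, 1 C=O (running total 1).
CH(CONH2): amide, 1 C=O (running total 2).
CO: ketone, 1 C=O (running total 3).
CH(COCH3): ketone, 1 C=O (running total 4).
COOCH3: ester, 1 C=O (running total 5).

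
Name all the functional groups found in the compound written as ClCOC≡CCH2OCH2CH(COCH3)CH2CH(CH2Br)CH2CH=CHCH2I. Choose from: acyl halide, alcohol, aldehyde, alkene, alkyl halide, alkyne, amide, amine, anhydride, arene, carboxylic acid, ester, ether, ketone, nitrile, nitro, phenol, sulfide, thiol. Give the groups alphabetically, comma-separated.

Working along the chain:
  ClCO: –C(=O)Cl: carbonyl C bonded to C and to a halogen → acyl halide (not alkyl halide).
  C≡C: C≡C triple bond → alkyne.
  CH2OCH2: C–O–C with sp³ carbons on both sides and no adjacent C=O → ether.
  CH(COCH3): pendant –COCH3: carbonyl C bonded to two carbons → ketone.
  CH(CH2Br): pendant –CH2X: halogen on sp³ carbon → alkyl halide.
  CH=CH: C=C double bond → alkene.
  CH2I: halogen on an sp³ carbon → alkyl halide.

acyl halide, alkene, alkyl halide, alkyne, ether, ketone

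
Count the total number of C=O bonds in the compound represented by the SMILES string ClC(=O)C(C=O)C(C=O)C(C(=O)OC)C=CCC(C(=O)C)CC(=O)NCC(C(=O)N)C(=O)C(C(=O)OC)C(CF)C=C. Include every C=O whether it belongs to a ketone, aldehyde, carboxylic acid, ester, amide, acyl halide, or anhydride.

ClCO: acyl halide, 1 C=O (running total 1).
CH(CHO): aldehyde, 1 C=O (running total 2).
CH(CHO): aldehyde, 1 C=O (running total 3).
CH(COOCH3): ester, 1 C=O (running total 4).
CH(COCH3): ketone, 1 C=O (running total 5).
CH2CONHCH2: amide, 1 C=O (running total 6).
CH(CONH2): amide, 1 C=O (running total 7).
CO: ketone, 1 C=O (running total 8).
CH(COOCH3): ester, 1 C=O (running total 9).

9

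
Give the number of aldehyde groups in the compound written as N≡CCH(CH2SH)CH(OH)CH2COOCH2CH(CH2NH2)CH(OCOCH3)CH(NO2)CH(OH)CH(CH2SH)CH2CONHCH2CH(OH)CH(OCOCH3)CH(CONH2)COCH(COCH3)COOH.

N≡C–: carbon triple-bonded to nitrogen → nitrile.
pendant –CH2SH → thiol.
–OH on an sp³ carbon → alcohol (secondary).
–C(=O)–O–C with C on the carbonyl side → ester.
pendant –CH2NH2: N on sp³ C, no adjacent C=O → amine.
pendant –OC(=O)CH3: an acyloxy group → ester.
–NO2 on an sp³ carbon → nitro (the N=O is not a carbonyl).
–OH on an sp³ carbon → alcohol (secondary).
pendant –CH2SH → thiol.
–C(=O)–N– linkage → amide (the N is not an amine).
–OH on an sp³ carbon → alcohol (secondary).
pendant –OC(=O)CH3: an acyloxy group → ester.
pendant –CONH2: carbonyl C bonded to C and N → amide.
–C(=O)– with carbon on both sides → ketone.
pendant –COCH3: carbonyl C bonded to two carbons → ketone.
–COOH: carbonyl C bonded to –OH and C → carboxylic acid (the –OH is not a separate alcohol).
No segment is a aldehyde: CH2COOCH2 is ester, not aldehyde; CH(OCOCH3) is ester, not aldehyde; CH(OCOCH3) is ester, not aldehyde. → 0.

0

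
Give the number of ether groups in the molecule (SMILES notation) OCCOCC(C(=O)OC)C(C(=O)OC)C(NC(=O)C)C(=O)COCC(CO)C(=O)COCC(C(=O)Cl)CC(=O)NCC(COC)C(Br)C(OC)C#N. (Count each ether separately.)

Reading the structure from left to right:
  HOCH2: HO– on an sp³ carbon → alcohol.
  CH2OCH2: C–O–C with sp³ carbons on both sides and no adjacent C=O → ether.
  CH(COOCH3): pendant –COOCH3: carbonyl C bonded to C and –OCH3 → ester.
  CH(COOCH3): pendant –COOCH3: carbonyl C bonded to C and –OCH3 → ester.
  CH(NHCOCH3): pendant –NHC(=O)CH3: N bonded to a carbonyl → amide (not amine).
  CO: –C(=O)– with carbon on both sides → ketone.
  CH2OCH2: C–O–C with sp³ carbons on both sides and no adjacent C=O → ether.
  CH(CH2OH): pendant –CH2OH on an sp³ backbone C → alcohol.
  CO: –C(=O)– with carbon on both sides → ketone.
  CH2OCH2: C–O–C with sp³ carbons on both sides and no adjacent C=O → ether.
  CH(COCl): pendant –C(=O)X: carbonyl C bonded to C and halogen → acyl halide.
  CH2CONHCH2: –C(=O)–N– linkage → amide (the N is not an amine).
  CH(CH2OCH3): pendant –CH2OCH3: C–O–C linkage → ether.
  CH(Br): halogen on an sp³ carbon → alkyl halide.
  CH(OCH3): pendant –OCH3: C–O–C with sp³ C, no adjacent C=O → ether.
  CN: –C≡N: carbon triple-bonded to nitrogen → nitrile.
Ether appears at: CH2OCH2, CH2OCH2, CH2OCH2, CH(CH2OCH3), CH(OCH3) → 5.

5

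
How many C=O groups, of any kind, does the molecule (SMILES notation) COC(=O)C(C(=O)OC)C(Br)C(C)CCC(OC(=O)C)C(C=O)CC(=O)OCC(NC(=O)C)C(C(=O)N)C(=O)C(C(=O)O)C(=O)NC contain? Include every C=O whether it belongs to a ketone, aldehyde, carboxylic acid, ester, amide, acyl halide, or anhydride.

10

CH3OOC: ester, 1 C=O (running total 1).
CH(COOCH3): ester, 1 C=O (running total 2).
CH(OCOCH3): ester, 1 C=O (running total 3).
CH(CHO): aldehyde, 1 C=O (running total 4).
CH2COOCH2: ester, 1 C=O (running total 5).
CH(NHCOCH3): amide, 1 C=O (running total 6).
CH(CONH2): amide, 1 C=O (running total 7).
CO: ketone, 1 C=O (running total 8).
CH(COOH): carboxylic acid, 1 C=O (running total 9).
CONHCH3: amide, 1 C=O (running total 10).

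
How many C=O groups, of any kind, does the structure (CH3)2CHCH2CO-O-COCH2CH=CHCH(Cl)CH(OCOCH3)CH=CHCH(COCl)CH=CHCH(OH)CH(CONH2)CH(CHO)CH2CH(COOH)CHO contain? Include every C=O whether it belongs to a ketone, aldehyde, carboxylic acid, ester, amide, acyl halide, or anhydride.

8

CH2CO-O-COCH2: anhydride, 2 C=O (running total 2).
CH(OCOCH3): ester, 1 C=O (running total 3).
CH(COCl): acyl halide, 1 C=O (running total 4).
CH(CONH2): amide, 1 C=O (running total 5).
CH(CHO): aldehyde, 1 C=O (running total 6).
CH(COOH): carboxylic acid, 1 C=O (running total 7).
CHO: aldehyde, 1 C=O (running total 8).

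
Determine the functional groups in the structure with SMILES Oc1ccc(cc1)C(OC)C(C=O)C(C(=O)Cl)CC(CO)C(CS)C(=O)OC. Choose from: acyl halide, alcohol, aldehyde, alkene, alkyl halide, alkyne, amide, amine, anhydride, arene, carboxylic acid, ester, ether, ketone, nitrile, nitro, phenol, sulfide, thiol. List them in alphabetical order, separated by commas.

acyl halide, alcohol, aldehyde, arene, ester, ether, phenol, thiol

–OH attached directly to an aromatic ring → phenol (not alcohol); the ring itself is an arene.
pendant –OCH3: C–O–C with sp³ C, no adjacent C=O → ether.
pendant –CHO: carbonyl C bonded to C and H → aldehyde.
pendant –C(=O)X: carbonyl C bonded to C and halogen → acyl halide.
pendant –CH2OH on an sp³ backbone C → alcohol.
pendant –CH2SH → thiol.
–C(=O)OCH3: carbonyl C bonded to C and to –OCH3 → ester (not ketone + ether).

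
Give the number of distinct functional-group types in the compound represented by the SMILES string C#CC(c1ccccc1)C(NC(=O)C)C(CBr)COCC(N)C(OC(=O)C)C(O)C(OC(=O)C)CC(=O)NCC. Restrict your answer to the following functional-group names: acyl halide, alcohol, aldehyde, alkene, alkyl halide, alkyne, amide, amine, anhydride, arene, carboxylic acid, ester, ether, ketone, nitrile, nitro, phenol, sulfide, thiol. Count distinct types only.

8

C≡C triple bond → alkyne.
pendant –C6H5: benzene ring → arene.
pendant –NHC(=O)CH3: N bonded to a carbonyl → amide (not amine).
pendant –CH2X: halogen on sp³ carbon → alkyl halide.
C–O–C with sp³ carbons on both sides and no adjacent C=O → ether.
–NH2 on an sp³ carbon with no adjacent C=O → amine.
pendant –OC(=O)CH3: an acyloxy group → ester.
–OH on an sp³ carbon → alcohol (secondary).
pendant –OC(=O)CH3: an acyloxy group → ester.
–C(=O)–N– linkage → amide (the N is not an amine).
Distinct types present: alcohol, alkyl halide, alkyne, amide, amine, arene, ester, ether.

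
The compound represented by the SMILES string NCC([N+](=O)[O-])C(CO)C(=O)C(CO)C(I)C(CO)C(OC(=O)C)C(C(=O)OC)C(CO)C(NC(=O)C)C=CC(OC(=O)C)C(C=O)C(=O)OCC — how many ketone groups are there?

–NH2 on an sp³ carbon with no adjacent C=O → amine.
–NO2 on an sp³ carbon → nitro (the N=O is not a carbonyl).
pendant –CH2OH on an sp³ backbone C → alcohol.
–C(=O)– with carbon on both sides → ketone.
pendant –CH2OH on an sp³ backbone C → alcohol.
halogen on an sp³ carbon → alkyl halide.
pendant –CH2OH on an sp³ backbone C → alcohol.
pendant –OC(=O)CH3: an acyloxy group → ester.
pendant –COOCH3: carbonyl C bonded to C and –OCH3 → ester.
pendant –CH2OH on an sp³ backbone C → alcohol.
pendant –NHC(=O)CH3: N bonded to a carbonyl → amide (not amine).
C=C double bond → alkene.
pendant –OC(=O)CH3: an acyloxy group → ester.
pendant –CHO: carbonyl C bonded to C and H → aldehyde.
–C(=O)OCH2CH3: carbonyl C bonded to C and to –OEt → ester.
Ketone appears at: CO → 1.

1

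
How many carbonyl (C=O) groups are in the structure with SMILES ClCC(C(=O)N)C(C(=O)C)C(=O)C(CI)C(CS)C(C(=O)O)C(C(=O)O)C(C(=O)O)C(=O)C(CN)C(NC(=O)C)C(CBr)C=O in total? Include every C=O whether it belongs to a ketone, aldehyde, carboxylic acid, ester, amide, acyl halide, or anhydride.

9

CH(CONH2): amide, 1 C=O (running total 1).
CH(COCH3): ketone, 1 C=O (running total 2).
CO: ketone, 1 C=O (running total 3).
CH(COOH): carboxylic acid, 1 C=O (running total 4).
CH(COOH): carboxylic acid, 1 C=O (running total 5).
CH(COOH): carboxylic acid, 1 C=O (running total 6).
CO: ketone, 1 C=O (running total 7).
CH(NHCOCH3): amide, 1 C=O (running total 8).
CHO: aldehyde, 1 C=O (running total 9).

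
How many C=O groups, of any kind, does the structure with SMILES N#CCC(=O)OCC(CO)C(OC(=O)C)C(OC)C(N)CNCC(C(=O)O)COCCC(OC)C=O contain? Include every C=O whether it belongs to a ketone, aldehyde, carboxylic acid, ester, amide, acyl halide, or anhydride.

4

CH2COOCH2: ester, 1 C=O (running total 1).
CH(OCOCH3): ester, 1 C=O (running total 2).
CH(COOH): carboxylic acid, 1 C=O (running total 3).
CHO: aldehyde, 1 C=O (running total 4).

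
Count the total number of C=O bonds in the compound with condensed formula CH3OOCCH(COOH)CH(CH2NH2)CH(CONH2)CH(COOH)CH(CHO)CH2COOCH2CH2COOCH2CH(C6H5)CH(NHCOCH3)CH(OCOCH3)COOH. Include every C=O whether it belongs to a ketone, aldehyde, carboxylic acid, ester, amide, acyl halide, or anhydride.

10

CH3OOC: ester, 1 C=O (running total 1).
CH(COOH): carboxylic acid, 1 C=O (running total 2).
CH(CONH2): amide, 1 C=O (running total 3).
CH(COOH): carboxylic acid, 1 C=O (running total 4).
CH(CHO): aldehyde, 1 C=O (running total 5).
CH2COOCH2: ester, 1 C=O (running total 6).
CH2COOCH2: ester, 1 C=O (running total 7).
CH(NHCOCH3): amide, 1 C=O (running total 8).
CH(OCOCH3): ester, 1 C=O (running total 9).
COOH: carboxylic acid, 1 C=O (running total 10).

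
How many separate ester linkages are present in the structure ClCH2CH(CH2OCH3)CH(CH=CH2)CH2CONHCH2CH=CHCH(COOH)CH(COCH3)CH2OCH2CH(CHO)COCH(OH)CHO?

halogen on an sp³ carbon → alkyl halide.
pendant –CH2OCH3: C–O–C linkage → ether.
pendant –CH=CH2: C=C double bond → alkene.
–C(=O)–N– linkage → amide (the N is not an amine).
C=C double bond → alkene.
pendant –COOH: carbonyl C bonded to C and –OH → carboxylic acid.
pendant –COCH3: carbonyl C bonded to two carbons → ketone.
C–O–C with sp³ carbons on both sides and no adjacent C=O → ether.
pendant –CHO: carbonyl C bonded to C and H → aldehyde.
–C(=O)– with carbon on both sides → ketone.
–OH on an sp³ carbon → alcohol (secondary).
terminal –CHO: carbonyl C bonded to H and C → aldehyde.
No segment is a ester: CH(CH2OCH3) is ether, not ester; CH(COOH) is carboxylic acid, not ester; CH(COCH3) is ketone, not ester. → 0.

0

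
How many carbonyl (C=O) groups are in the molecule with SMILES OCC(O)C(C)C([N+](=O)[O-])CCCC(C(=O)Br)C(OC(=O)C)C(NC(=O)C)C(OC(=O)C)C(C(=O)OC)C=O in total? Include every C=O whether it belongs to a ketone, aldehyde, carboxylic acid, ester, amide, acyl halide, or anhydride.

6

CH(COBr): acyl halide, 1 C=O (running total 1).
CH(OCOCH3): ester, 1 C=O (running total 2).
CH(NHCOCH3): amide, 1 C=O (running total 3).
CH(OCOCH3): ester, 1 C=O (running total 4).
CH(COOCH3): ester, 1 C=O (running total 5).
CHO: aldehyde, 1 C=O (running total 6).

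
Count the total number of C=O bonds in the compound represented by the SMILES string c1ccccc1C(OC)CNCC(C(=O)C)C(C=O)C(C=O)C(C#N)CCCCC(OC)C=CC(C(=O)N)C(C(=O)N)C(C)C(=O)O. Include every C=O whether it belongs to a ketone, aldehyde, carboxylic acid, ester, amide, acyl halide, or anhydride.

6

CH(COCH3): ketone, 1 C=O (running total 1).
CH(CHO): aldehyde, 1 C=O (running total 2).
CH(CHO): aldehyde, 1 C=O (running total 3).
CH(CONH2): amide, 1 C=O (running total 4).
CH(CONH2): amide, 1 C=O (running total 5).
COOH: carboxylic acid, 1 C=O (running total 6).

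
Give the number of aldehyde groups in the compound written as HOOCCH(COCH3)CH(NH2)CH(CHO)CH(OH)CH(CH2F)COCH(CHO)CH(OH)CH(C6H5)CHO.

3

–COOH: carbonyl C bonded to –OH and C → carboxylic acid (the –OH is not a separate alcohol).
pendant –COCH3: carbonyl C bonded to two carbons → ketone.
–NH2 on an sp³ carbon with no adjacent C=O → amine.
pendant –CHO: carbonyl C bonded to C and H → aldehyde.
–OH on an sp³ carbon → alcohol (secondary).
pendant –CH2X: halogen on sp³ carbon → alkyl halide.
–C(=O)– with carbon on both sides → ketone.
pendant –CHO: carbonyl C bonded to C and H → aldehyde.
–OH on an sp³ carbon → alcohol (secondary).
pendant –C6H5: benzene ring → arene.
terminal –CHO: carbonyl C bonded to H and C → aldehyde.
Aldehyde appears at: CH(CHO), CH(CHO), CHO → 3.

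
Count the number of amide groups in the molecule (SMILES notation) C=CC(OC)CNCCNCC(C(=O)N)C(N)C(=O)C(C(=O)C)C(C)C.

Taking each segment in turn:
  CH2=CH: C=C double bond → alkene.
  CH(OCH3): pendant –OCH3: C–O–C with sp³ C, no adjacent C=O → ether.
  CH2NHCH2: C–N–C with sp³ carbons and no adjacent C=O → amine (secondary).
  CH2NHCH2: C–N–C with sp³ carbons and no adjacent C=O → amine (secondary).
  CH(CONH2): pendant –CONH2: carbonyl C bonded to C and N → amide.
  CH(NH2): –NH2 on an sp³ carbon with no adjacent C=O → amine.
  CO: –C(=O)– with carbon on both sides → ketone.
  CH(COCH3): pendant –COCH3: carbonyl C bonded to two carbons → ketone.
Amide appears at: CH(CONH2) → 1.

1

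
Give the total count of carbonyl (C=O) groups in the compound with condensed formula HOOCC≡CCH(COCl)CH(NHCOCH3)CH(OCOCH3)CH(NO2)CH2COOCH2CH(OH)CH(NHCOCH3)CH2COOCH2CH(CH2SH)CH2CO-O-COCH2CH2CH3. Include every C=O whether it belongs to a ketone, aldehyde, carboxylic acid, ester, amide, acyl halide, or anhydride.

HOOC: carboxylic acid, 1 C=O (running total 1).
CH(COCl): acyl halide, 1 C=O (running total 2).
CH(NHCOCH3): amide, 1 C=O (running total 3).
CH(OCOCH3): ester, 1 C=O (running total 4).
CH2COOCH2: ester, 1 C=O (running total 5).
CH(NHCOCH3): amide, 1 C=O (running total 6).
CH2COOCH2: ester, 1 C=O (running total 7).
CH2CO-O-COCH2: anhydride, 2 C=O (running total 9).

9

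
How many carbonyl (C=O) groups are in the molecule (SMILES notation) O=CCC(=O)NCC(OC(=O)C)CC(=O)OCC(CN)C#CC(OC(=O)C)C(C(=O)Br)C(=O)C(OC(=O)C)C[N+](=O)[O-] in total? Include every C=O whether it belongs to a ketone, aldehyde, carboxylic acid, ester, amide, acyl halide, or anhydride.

OHC: aldehyde, 1 C=O (running total 1).
CH2CONHCH2: amide, 1 C=O (running total 2).
CH(OCOCH3): ester, 1 C=O (running total 3).
CH2COOCH2: ester, 1 C=O (running total 4).
CH(OCOCH3): ester, 1 C=O (running total 5).
CH(COBr): acyl halide, 1 C=O (running total 6).
CO: ketone, 1 C=O (running total 7).
CH(OCOCH3): ester, 1 C=O (running total 8).

8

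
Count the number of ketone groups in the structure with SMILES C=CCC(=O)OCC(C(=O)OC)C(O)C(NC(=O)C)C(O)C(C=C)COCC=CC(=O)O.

0

Taking each segment in turn:
  CH2=CH: C=C double bond → alkene.
  CH2COOCH2: –C(=O)–O–C with C on the carbonyl side → ester.
  CH(COOCH3): pendant –COOCH3: carbonyl C bonded to C and –OCH3 → ester.
  CH(OH): –OH on an sp³ carbon → alcohol (secondary).
  CH(NHCOCH3): pendant –NHC(=O)CH3: N bonded to a carbonyl → amide (not amine).
  CH(OH): –OH on an sp³ carbon → alcohol (secondary).
  CH(CH=CH2): pendant –CH=CH2: C=C double bond → alkene.
  CH2OCH2: C–O–C with sp³ carbons on both sides and no adjacent C=O → ether.
  CH=CH: C=C double bond → alkene.
  COOH: –COOH: carbonyl C bonded to –OH and C → carboxylic acid (the –OH is not a separate alcohol).
No segment is a ketone: CH2COOCH2 is ester, not ketone; CH(COOCH3) is ester, not ketone; CH(NHCOCH3) is amide, not ketone. → 0.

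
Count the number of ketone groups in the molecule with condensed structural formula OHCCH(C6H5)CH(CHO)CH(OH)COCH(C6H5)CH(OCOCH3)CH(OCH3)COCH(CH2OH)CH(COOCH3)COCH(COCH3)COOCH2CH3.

Working along the chain:
  OHC: terminal –CHO: carbonyl C bonded to H and C → aldehyde.
  CH(C6H5): pendant –C6H5: benzene ring → arene.
  CH(CHO): pendant –CHO: carbonyl C bonded to C and H → aldehyde.
  CH(OH): –OH on an sp³ carbon → alcohol (secondary).
  CO: –C(=O)– with carbon on both sides → ketone.
  CH(C6H5): pendant –C6H5: benzene ring → arene.
  CH(OCOCH3): pendant –OC(=O)CH3: an acyloxy group → ester.
  CH(OCH3): pendant –OCH3: C–O–C with sp³ C, no adjacent C=O → ether.
  CO: –C(=O)– with carbon on both sides → ketone.
  CH(CH2OH): pendant –CH2OH on an sp³ backbone C → alcohol.
  CH(COOCH3): pendant –COOCH3: carbonyl C bonded to C and –OCH3 → ester.
  CO: –C(=O)– with carbon on both sides → ketone.
  CH(COCH3): pendant –COCH3: carbonyl C bonded to two carbons → ketone.
  COOCH2CH3: –C(=O)OCH2CH3: carbonyl C bonded to C and to –OEt → ester.
Ketone appears at: CO, CO, CO, CH(COCH3) → 4.

4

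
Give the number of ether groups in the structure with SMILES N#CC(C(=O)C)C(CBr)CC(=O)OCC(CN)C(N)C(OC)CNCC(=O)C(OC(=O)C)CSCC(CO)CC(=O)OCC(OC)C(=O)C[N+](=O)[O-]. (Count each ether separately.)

2

N≡C–: carbon triple-bonded to nitrogen → nitrile.
pendant –COCH3: carbonyl C bonded to two carbons → ketone.
pendant –CH2X: halogen on sp³ carbon → alkyl halide.
–C(=O)–O–C with C on the carbonyl side → ester.
pendant –CH2NH2: N on sp³ C, no adjacent C=O → amine.
–NH2 on an sp³ carbon with no adjacent C=O → amine.
pendant –OCH3: C–O–C with sp³ C, no adjacent C=O → ether.
C–N–C with sp³ carbons and no adjacent C=O → amine (secondary).
–C(=O)– with carbon on both sides → ketone.
pendant –OC(=O)CH3: an acyloxy group → ester.
C–S–C linkage → sulfide (thioether).
pendant –CH2OH on an sp³ backbone C → alcohol.
–C(=O)–O–C with C on the carbonyl side → ester.
pendant –OCH3: C–O–C with sp³ C, no adjacent C=O → ether.
–C(=O)– with carbon on both sides → ketone.
–NO2 on carbon → nitro group.
Ether appears at: CH(OCH3), CH(OCH3) → 2.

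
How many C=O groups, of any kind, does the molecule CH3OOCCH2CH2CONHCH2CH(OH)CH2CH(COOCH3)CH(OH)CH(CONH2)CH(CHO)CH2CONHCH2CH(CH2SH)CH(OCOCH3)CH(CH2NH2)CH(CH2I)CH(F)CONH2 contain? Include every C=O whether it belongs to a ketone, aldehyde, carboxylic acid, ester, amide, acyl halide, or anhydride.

8

CH3OOC: ester, 1 C=O (running total 1).
CH2CONHCH2: amide, 1 C=O (running total 2).
CH(COOCH3): ester, 1 C=O (running total 3).
CH(CONH2): amide, 1 C=O (running total 4).
CH(CHO): aldehyde, 1 C=O (running total 5).
CH2CONHCH2: amide, 1 C=O (running total 6).
CH(OCOCH3): ester, 1 C=O (running total 7).
CONH2: amide, 1 C=O (running total 8).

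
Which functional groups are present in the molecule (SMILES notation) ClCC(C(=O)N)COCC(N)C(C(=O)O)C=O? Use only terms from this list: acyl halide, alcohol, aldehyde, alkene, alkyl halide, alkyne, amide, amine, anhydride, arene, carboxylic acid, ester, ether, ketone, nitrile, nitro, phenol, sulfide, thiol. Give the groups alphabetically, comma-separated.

halogen on an sp³ carbon → alkyl halide.
pendant –CONH2: carbonyl C bonded to C and N → amide.
C–O–C with sp³ carbons on both sides and no adjacent C=O → ether.
–NH2 on an sp³ carbon with no adjacent C=O → amine.
pendant –COOH: carbonyl C bonded to C and –OH → carboxylic acid.
terminal –CHO: carbonyl C bonded to H and C → aldehyde.

aldehyde, alkyl halide, amide, amine, carboxylic acid, ether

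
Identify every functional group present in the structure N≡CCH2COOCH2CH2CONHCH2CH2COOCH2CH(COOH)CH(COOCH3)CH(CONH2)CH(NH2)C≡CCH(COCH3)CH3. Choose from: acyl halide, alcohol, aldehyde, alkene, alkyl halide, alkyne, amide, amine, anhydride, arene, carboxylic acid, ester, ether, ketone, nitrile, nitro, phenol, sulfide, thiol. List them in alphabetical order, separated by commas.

N≡C–: carbon triple-bonded to nitrogen → nitrile.
–C(=O)–O–C with C on the carbonyl side → ester.
–C(=O)–N– linkage → amide (the N is not an amine).
–C(=O)–O–C with C on the carbonyl side → ester.
pendant –COOH: carbonyl C bonded to C and –OH → carboxylic acid.
pendant –COOCH3: carbonyl C bonded to C and –OCH3 → ester.
pendant –CONH2: carbonyl C bonded to C and N → amide.
–NH2 on an sp³ carbon with no adjacent C=O → amine.
C≡C triple bond → alkyne.
pendant –COCH3: carbonyl C bonded to two carbons → ketone.

alkyne, amide, amine, carboxylic acid, ester, ketone, nitrile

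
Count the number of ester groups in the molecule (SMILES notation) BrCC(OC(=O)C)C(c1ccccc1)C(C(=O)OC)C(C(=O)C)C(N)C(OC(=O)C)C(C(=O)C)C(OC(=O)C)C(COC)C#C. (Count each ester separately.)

4

Working along the chain:
  BrCH2: halogen on an sp³ carbon → alkyl halide.
  CH(OCOCH3): pendant –OC(=O)CH3: an acyloxy group → ester.
  CH(C6H5): pendant –C6H5: benzene ring → arene.
  CH(COOCH3): pendant –COOCH3: carbonyl C bonded to C and –OCH3 → ester.
  CH(COCH3): pendant –COCH3: carbonyl C bonded to two carbons → ketone.
  CH(NH2): –NH2 on an sp³ carbon with no adjacent C=O → amine.
  CH(OCOCH3): pendant –OC(=O)CH3: an acyloxy group → ester.
  CH(COCH3): pendant –COCH3: carbonyl C bonded to two carbons → ketone.
  CH(OCOCH3): pendant –OC(=O)CH3: an acyloxy group → ester.
  CH(CH2OCH3): pendant –CH2OCH3: C–O–C linkage → ether.
  C≡CH: C≡C triple bond → alkyne.
Ester appears at: CH(OCOCH3), CH(COOCH3), CH(OCOCH3), CH(OCOCH3) → 4.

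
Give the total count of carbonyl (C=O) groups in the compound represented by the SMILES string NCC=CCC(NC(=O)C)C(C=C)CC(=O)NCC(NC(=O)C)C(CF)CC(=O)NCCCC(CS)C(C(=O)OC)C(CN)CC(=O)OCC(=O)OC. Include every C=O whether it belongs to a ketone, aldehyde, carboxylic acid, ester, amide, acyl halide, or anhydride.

CH(NHCOCH3): amide, 1 C=O (running total 1).
CH2CONHCH2: amide, 1 C=O (running total 2).
CH(NHCOCH3): amide, 1 C=O (running total 3).
CH2CONHCH2: amide, 1 C=O (running total 4).
CH(COOCH3): ester, 1 C=O (running total 5).
CH2COOCH2: ester, 1 C=O (running total 6).
COOCH3: ester, 1 C=O (running total 7).

7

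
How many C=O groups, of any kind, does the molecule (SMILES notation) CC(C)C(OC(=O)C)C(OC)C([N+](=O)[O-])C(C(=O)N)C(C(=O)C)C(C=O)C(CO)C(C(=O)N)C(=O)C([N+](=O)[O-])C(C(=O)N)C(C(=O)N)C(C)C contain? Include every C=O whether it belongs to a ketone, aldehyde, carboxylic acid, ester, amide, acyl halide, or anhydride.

8

CH(OCOCH3): ester, 1 C=O (running total 1).
CH(CONH2): amide, 1 C=O (running total 2).
CH(COCH3): ketone, 1 C=O (running total 3).
CH(CHO): aldehyde, 1 C=O (running total 4).
CH(CONH2): amide, 1 C=O (running total 5).
CO: ketone, 1 C=O (running total 6).
CH(CONH2): amide, 1 C=O (running total 7).
CH(CONH2): amide, 1 C=O (running total 8).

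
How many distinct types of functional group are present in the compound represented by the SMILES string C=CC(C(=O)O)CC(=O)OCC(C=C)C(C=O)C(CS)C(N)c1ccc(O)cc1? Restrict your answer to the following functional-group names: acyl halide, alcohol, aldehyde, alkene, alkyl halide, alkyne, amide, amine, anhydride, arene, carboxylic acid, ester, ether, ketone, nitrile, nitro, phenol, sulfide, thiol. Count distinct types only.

Reading the structure from left to right:
  CH2=CH: C=C double bond → alkene.
  CH(COOH): pendant –COOH: carbonyl C bonded to C and –OH → carboxylic acid.
  CH2COOCH2: –C(=O)–O–C with C on the carbonyl side → ester.
  CH(CH=CH2): pendant –CH=CH2: C=C double bond → alkene.
  CH(CHO): pendant –CHO: carbonyl C bonded to C and H → aldehyde.
  CH(CH2SH): pendant –CH2SH → thiol.
  CH(NH2): –NH2 on an sp³ carbon with no adjacent C=O → amine.
  C6H4OH: –OH attached directly to an aromatic ring → phenol (not alcohol); the ring itself is an arene.
Distinct types present: aldehyde, alkene, amine, arene, carboxylic acid, ester, phenol, thiol.

8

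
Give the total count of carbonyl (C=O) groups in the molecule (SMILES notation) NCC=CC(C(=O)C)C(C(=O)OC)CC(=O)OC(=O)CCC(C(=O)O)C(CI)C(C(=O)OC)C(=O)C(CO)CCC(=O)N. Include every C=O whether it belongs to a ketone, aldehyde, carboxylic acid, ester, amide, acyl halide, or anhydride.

8

CH(COCH3): ketone, 1 C=O (running total 1).
CH(COOCH3): ester, 1 C=O (running total 2).
CH2CO-O-COCH2: anhydride, 2 C=O (running total 4).
CH(COOH): carboxylic acid, 1 C=O (running total 5).
CH(COOCH3): ester, 1 C=O (running total 6).
CO: ketone, 1 C=O (running total 7).
CONH2: amide, 1 C=O (running total 8).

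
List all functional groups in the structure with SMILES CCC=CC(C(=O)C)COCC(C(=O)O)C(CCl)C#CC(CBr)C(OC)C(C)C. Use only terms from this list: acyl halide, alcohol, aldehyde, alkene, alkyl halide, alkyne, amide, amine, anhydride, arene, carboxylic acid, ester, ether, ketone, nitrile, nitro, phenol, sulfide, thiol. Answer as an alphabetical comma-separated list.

Taking each segment in turn:
  CH=CH: C=C double bond → alkene.
  CH(COCH3): pendant –COCH3: carbonyl C bonded to two carbons → ketone.
  CH2OCH2: C–O–C with sp³ carbons on both sides and no adjacent C=O → ether.
  CH(COOH): pendant –COOH: carbonyl C bonded to C and –OH → carboxylic acid.
  CH(CH2Cl): pendant –CH2X: halogen on sp³ carbon → alkyl halide.
  C≡C: C≡C triple bond → alkyne.
  CH(CH2Br): pendant –CH2X: halogen on sp³ carbon → alkyl halide.
  CH(OCH3): pendant –OCH3: C–O–C with sp³ C, no adjacent C=O → ether.

alkene, alkyl halide, alkyne, carboxylic acid, ether, ketone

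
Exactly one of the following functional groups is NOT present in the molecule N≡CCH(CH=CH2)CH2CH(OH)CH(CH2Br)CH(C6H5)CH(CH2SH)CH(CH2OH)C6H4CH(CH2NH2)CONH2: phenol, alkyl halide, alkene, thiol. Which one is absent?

thiol: present (CH(CH2SH) — pendant –CH2SH → thiol).
alkene: present (CH(CH=CH2) — pendant –CH=CH2: C=C double bond → alkene).
alkyl halide: present (CH(CH2Br) — pendant –CH2X: halogen on sp³ carbon → alkyl halide).
phenol: absent. In each of CH(OH) and CH(CH2OH), the –OH is on an sp³ carbon, not on an aromatic ring, so it is an alcohol.

phenol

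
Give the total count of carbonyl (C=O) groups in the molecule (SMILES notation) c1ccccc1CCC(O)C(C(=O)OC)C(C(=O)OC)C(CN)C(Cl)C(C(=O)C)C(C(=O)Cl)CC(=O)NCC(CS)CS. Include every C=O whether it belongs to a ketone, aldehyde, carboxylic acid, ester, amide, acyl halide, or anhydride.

5

CH(COOCH3): ester, 1 C=O (running total 1).
CH(COOCH3): ester, 1 C=O (running total 2).
CH(COCH3): ketone, 1 C=O (running total 3).
CH(COCl): acyl halide, 1 C=O (running total 4).
CH2CONHCH2: amide, 1 C=O (running total 5).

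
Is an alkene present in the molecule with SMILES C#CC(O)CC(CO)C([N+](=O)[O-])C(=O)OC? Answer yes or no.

no

Working along the chain:
  HC≡C: C≡C triple bond → alkyne.
  CH(OH): –OH on an sp³ carbon → alcohol (secondary).
  CH(CH2OH): pendant –CH2OH on an sp³ backbone C → alcohol.
  CH(NO2): –NO2 on an sp³ carbon → nitro (the N=O is not a carbonyl).
  COOCH3: –C(=O)OCH3: carbonyl C bonded to C and to –OCH3 → ester (not ketone + ether).
The groups actually present are: alcohol, alkyne, ester, nitro.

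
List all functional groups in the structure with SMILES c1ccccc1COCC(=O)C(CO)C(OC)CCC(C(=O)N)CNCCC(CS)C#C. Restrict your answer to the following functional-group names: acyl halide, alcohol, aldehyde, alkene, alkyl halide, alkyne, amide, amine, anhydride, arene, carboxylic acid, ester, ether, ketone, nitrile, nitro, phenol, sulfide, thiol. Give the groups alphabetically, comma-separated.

C6H5– phenyl ring → arene.
C–O–C with sp³ carbons on both sides and no adjacent C=O → ether.
–C(=O)– with carbon on both sides → ketone.
pendant –CH2OH on an sp³ backbone C → alcohol.
pendant –OCH3: C–O–C with sp³ C, no adjacent C=O → ether.
pendant –CONH2: carbonyl C bonded to C and N → amide.
C–N–C with sp³ carbons and no adjacent C=O → amine (secondary).
pendant –CH2SH → thiol.
C≡C triple bond → alkyne.

alcohol, alkyne, amide, amine, arene, ether, ketone, thiol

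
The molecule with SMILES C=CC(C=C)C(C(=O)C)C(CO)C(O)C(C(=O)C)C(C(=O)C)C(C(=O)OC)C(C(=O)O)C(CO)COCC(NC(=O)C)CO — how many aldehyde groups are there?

0

Taking each segment in turn:
  CH2=CH: C=C double bond → alkene.
  CH(CH=CH2): pendant –CH=CH2: C=C double bond → alkene.
  CH(COCH3): pendant –COCH3: carbonyl C bonded to two carbons → ketone.
  CH(CH2OH): pendant –CH2OH on an sp³ backbone C → alcohol.
  CH(OH): –OH on an sp³ carbon → alcohol (secondary).
  CH(COCH3): pendant –COCH3: carbonyl C bonded to two carbons → ketone.
  CH(COCH3): pendant –COCH3: carbonyl C bonded to two carbons → ketone.
  CH(COOCH3): pendant –COOCH3: carbonyl C bonded to C and –OCH3 → ester.
  CH(COOH): pendant –COOH: carbonyl C bonded to C and –OH → carboxylic acid.
  CH(CH2OH): pendant –CH2OH on an sp³ backbone C → alcohol.
  CH2OCH2: C–O–C with sp³ carbons on both sides and no adjacent C=O → ether.
  CH(NHCOCH3): pendant –NHC(=O)CH3: N bonded to a carbonyl → amide (not amine).
  CH2OH: –OH on an sp³ carbon → alcohol.
No segment is a aldehyde: CH(COCH3) is ketone, not aldehyde; CH(COCH3) is ketone, not aldehyde; CH(COCH3) is ketone, not aldehyde. → 0.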